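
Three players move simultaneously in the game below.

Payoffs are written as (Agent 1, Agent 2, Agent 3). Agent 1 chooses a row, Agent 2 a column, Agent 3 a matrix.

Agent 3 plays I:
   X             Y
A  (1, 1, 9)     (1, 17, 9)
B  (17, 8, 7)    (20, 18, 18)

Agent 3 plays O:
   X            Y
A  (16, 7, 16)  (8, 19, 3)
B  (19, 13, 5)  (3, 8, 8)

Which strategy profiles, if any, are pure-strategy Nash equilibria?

Check each profile: it is a Nash equilibrium iff no player can strictly gain by switching unilaterally.
(A, X, I): Agent 1 can switch to B (1 → 17). Not NE.
(A, X, O): Agent 1 can switch to B (16 → 19). Not NE.
(A, Y, I): Agent 1 can switch to B (1 → 20). Not NE.
(A, Y, O): Agent 3 can switch to I (3 → 9). Not NE.
(B, X, I): Agent 2 can switch to Y (8 → 18). Not NE.
(B, X, O): Agent 3 can switch to I (5 → 7). Not NE.
(B, Y, I): Agent 1 gets 20, best alternative 1; Agent 2 gets 18, best alternative 8; Agent 3 gets 18, best alternative 8. No profitable deviation — NE.
(B, Y, O): Agent 1 can switch to A (3 → 8). Not NE.

The unique pure-strategy Nash equilibrium is (B, Y, I).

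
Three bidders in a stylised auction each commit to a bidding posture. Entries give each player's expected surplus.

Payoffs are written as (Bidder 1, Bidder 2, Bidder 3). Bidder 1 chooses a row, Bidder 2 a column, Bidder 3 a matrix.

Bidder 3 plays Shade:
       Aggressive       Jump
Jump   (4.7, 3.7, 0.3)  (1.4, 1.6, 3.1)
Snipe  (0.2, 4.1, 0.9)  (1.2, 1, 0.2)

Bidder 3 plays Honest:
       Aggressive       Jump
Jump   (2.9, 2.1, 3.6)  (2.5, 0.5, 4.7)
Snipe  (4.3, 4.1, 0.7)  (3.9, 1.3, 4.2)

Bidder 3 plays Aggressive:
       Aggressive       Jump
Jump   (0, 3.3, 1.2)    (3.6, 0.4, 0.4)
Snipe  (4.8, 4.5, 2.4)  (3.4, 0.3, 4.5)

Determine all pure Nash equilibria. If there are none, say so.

Bidder 1 against (Aggressive, Shade): payoffs 4.7, 0.2 → best response Jump.
Bidder 1 against (Aggressive, Honest): payoffs 2.9, 4.3 → best response Snipe.
Bidder 1 against (Aggressive, Aggressive): payoffs 0, 4.8 → best response Snipe.
Bidder 1 against (Jump, Shade): payoffs 1.4, 1.2 → best response Jump.
Bidder 1 against (Jump, Honest): payoffs 2.5, 3.9 → best response Snipe.
Bidder 1 against (Jump, Aggressive): payoffs 3.6, 3.4 → best response Jump.
Bidder 2 against (Jump, Shade): payoffs 3.7, 1.6 → best response Aggressive.
Bidder 2 against (Jump, Honest): payoffs 2.1, 0.5 → best response Aggressive.
Bidder 2 against (Jump, Aggressive): payoffs 3.3, 0.4 → best response Aggressive.
Bidder 2 against (Snipe, Shade): payoffs 4.1, 1 → best response Aggressive.
Bidder 2 against (Snipe, Honest): payoffs 4.1, 1.3 → best response Aggressive.
Bidder 2 against (Snipe, Aggressive): payoffs 4.5, 0.3 → best response Aggressive.
Bidder 3 against (Jump, Aggressive): payoffs 0.3, 3.6, 1.2 → best response Honest.
Bidder 3 against (Jump, Jump): payoffs 3.1, 4.7, 0.4 → best response Honest.
Bidder 3 against (Snipe, Aggressive): payoffs 0.9, 0.7, 2.4 → best response Aggressive.
Bidder 3 against (Snipe, Jump): payoffs 0.2, 4.2, 4.5 → best response Aggressive.
Mutual best responses: (Snipe, Aggressive, Aggressive).

(Snipe, Aggressive, Aggressive)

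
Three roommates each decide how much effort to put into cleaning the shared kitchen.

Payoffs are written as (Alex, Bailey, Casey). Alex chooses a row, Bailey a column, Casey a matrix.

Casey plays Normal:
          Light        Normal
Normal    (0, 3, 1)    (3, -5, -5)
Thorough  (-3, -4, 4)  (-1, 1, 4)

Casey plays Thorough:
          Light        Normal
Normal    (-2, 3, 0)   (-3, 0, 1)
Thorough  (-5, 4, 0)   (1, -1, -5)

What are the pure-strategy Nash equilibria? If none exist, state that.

Pure NE: (Normal, Light, Normal)

For each player, find the best response to each opponent profile; mutual best responses are the pure NE.
Alex against (Light, Normal): payoffs 0, -3 → best response Normal.
Alex against (Light, Thorough): payoffs -2, -5 → best response Normal.
Alex against (Normal, Normal): payoffs 3, -1 → best response Normal.
Alex against (Normal, Thorough): payoffs -3, 1 → best response Thorough.
Bailey against (Normal, Normal): payoffs 3, -5 → best response Light.
Bailey against (Normal, Thorough): payoffs 3, 0 → best response Light.
Bailey against (Thorough, Normal): payoffs -4, 1 → best response Normal.
Bailey against (Thorough, Thorough): payoffs 4, -1 → best response Light.
Casey against (Normal, Light): payoffs 1, 0 → best response Normal.
Casey against (Normal, Normal): payoffs -5, 1 → best response Thorough.
Casey against (Thorough, Light): payoffs 4, 0 → best response Normal.
Casey against (Thorough, Normal): payoffs 4, -5 → best response Normal.
Mutual best responses: (Normal, Light, Normal).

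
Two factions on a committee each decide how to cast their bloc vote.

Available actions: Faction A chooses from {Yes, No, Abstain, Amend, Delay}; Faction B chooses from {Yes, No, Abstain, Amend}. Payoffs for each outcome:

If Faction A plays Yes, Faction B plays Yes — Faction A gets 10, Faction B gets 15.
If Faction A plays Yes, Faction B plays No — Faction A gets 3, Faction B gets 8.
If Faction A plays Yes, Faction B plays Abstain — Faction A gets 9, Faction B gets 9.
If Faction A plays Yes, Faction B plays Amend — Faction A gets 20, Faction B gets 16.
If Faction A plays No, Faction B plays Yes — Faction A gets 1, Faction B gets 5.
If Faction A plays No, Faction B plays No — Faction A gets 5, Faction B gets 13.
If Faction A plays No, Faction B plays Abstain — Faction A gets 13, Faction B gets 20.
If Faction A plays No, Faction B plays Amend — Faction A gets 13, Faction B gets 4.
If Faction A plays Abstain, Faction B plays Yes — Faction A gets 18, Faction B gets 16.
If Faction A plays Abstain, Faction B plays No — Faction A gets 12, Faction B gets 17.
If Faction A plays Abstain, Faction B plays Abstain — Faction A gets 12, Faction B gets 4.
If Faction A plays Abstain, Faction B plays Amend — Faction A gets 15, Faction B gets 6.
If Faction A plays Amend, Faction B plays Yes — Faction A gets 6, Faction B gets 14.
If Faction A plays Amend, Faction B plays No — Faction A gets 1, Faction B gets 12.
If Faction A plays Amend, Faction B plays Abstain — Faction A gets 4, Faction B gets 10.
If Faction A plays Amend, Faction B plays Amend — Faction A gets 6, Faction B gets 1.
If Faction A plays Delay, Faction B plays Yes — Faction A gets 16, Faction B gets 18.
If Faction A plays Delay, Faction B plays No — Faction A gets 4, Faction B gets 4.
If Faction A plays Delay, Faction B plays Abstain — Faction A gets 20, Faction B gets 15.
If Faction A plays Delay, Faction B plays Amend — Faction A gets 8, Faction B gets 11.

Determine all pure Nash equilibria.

Faction A against Yes: payoffs 10, 1, 18, 6, 16 → best response Abstain.
Faction A against No: payoffs 3, 5, 12, 1, 4 → best response Abstain.
Faction A against Abstain: payoffs 9, 13, 12, 4, 20 → best response Delay.
Faction A against Amend: payoffs 20, 13, 15, 6, 8 → best response Yes.
Faction B against Yes: payoffs 15, 8, 9, 16 → best response Amend.
Faction B against No: payoffs 5, 13, 20, 4 → best response Abstain.
Faction B against Abstain: payoffs 16, 17, 4, 6 → best response No.
Faction B against Amend: payoffs 14, 12, 10, 1 → best response Yes.
Faction B against Delay: payoffs 18, 4, 15, 11 → best response Yes.
Mutual best responses: (Yes, Amend); (Abstain, No).

(Yes, Amend) and (Abstain, No)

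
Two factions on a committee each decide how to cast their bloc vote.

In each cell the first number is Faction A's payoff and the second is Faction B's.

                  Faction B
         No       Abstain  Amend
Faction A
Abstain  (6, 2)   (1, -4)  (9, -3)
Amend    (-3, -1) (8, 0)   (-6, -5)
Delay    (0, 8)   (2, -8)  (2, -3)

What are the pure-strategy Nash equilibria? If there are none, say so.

The pure Nash equilibria are (Abstain, No), (Amend, Abstain).

Faction A against No: payoffs 6, -3, 0 → best response Abstain.
Faction A against Abstain: payoffs 1, 8, 2 → best response Amend.
Faction A against Amend: payoffs 9, -6, 2 → best response Abstain.
Faction B against Abstain: payoffs 2, -4, -3 → best response No.
Faction B against Amend: payoffs -1, 0, -5 → best response Abstain.
Faction B against Delay: payoffs 8, -8, -3 → best response No.
Mutual best responses: (Abstain, No); (Amend, Abstain).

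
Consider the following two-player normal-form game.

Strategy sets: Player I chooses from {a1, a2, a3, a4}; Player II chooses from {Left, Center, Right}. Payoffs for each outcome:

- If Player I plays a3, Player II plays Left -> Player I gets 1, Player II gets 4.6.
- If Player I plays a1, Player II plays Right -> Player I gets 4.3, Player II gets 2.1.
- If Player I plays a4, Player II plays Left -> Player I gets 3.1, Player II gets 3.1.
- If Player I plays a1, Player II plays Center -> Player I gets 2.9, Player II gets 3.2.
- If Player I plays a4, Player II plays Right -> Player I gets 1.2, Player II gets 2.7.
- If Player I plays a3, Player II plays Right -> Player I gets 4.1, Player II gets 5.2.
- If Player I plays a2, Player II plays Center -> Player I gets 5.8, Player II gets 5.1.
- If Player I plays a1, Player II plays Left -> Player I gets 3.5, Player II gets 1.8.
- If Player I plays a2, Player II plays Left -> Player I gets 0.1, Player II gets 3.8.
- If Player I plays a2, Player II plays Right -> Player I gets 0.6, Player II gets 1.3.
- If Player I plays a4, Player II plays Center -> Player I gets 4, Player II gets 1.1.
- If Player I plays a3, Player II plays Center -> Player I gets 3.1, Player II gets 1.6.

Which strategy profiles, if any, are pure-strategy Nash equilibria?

Pure NE: (a2, Center)

Player I against Left: payoffs 3.5, 0.1, 1, 3.1 → best response a1.
Player I against Center: payoffs 2.9, 5.8, 3.1, 4 → best response a2.
Player I against Right: payoffs 4.3, 0.6, 4.1, 1.2 → best response a1.
Player II against a1: payoffs 1.8, 3.2, 2.1 → best response Center.
Player II against a2: payoffs 3.8, 5.1, 1.3 → best response Center.
Player II against a3: payoffs 4.6, 1.6, 5.2 → best response Right.
Player II against a4: payoffs 3.1, 1.1, 2.7 → best response Left.
Mutual best responses: (a2, Center).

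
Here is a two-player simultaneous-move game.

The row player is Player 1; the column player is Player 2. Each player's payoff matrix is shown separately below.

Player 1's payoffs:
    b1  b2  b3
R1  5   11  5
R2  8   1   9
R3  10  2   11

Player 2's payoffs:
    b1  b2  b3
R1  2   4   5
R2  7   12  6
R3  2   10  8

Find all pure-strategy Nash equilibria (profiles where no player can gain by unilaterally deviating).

This game has no pure Nash equilibrium.

Player 1 against b1: payoffs 5, 8, 10 → best response R3.
Player 1 against b2: payoffs 11, 1, 2 → best response R1.
Player 1 against b3: payoffs 5, 9, 11 → best response R3.
Player 2 against R1: payoffs 2, 4, 5 → best response b3.
Player 2 against R2: payoffs 7, 12, 6 → best response b2.
Player 2 against R3: payoffs 2, 10, 8 → best response b2.
No profile is a mutual best response for all players.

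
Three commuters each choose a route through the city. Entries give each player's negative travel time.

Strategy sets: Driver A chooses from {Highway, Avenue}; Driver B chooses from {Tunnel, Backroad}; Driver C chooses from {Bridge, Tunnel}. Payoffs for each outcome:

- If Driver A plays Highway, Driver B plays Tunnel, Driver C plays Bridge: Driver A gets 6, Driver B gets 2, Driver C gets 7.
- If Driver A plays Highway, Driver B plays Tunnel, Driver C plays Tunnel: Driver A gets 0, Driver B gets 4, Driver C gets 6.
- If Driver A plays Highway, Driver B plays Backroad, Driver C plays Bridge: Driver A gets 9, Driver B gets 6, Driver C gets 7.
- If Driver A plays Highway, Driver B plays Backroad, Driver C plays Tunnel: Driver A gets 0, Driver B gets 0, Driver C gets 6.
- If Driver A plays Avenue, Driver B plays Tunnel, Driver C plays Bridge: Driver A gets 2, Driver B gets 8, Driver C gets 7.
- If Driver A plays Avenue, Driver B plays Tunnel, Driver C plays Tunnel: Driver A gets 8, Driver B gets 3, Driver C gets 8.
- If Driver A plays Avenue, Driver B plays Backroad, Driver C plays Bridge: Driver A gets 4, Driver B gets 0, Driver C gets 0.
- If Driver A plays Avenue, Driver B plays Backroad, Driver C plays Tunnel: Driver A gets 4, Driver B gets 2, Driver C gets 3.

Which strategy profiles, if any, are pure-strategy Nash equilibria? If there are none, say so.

The pure Nash equilibria are (Highway, Backroad, Bridge); (Avenue, Tunnel, Tunnel).

Driver A against (Tunnel, Bridge): payoffs 6, 2 → best response Highway.
Driver A against (Tunnel, Tunnel): payoffs 0, 8 → best response Avenue.
Driver A against (Backroad, Bridge): payoffs 9, 4 → best response Highway.
Driver A against (Backroad, Tunnel): payoffs 0, 4 → best response Avenue.
Driver B against (Highway, Bridge): payoffs 2, 6 → best response Backroad.
Driver B against (Highway, Tunnel): payoffs 4, 0 → best response Tunnel.
Driver B against (Avenue, Bridge): payoffs 8, 0 → best response Tunnel.
Driver B against (Avenue, Tunnel): payoffs 3, 2 → best response Tunnel.
Driver C against (Highway, Tunnel): payoffs 7, 6 → best response Bridge.
Driver C against (Highway, Backroad): payoffs 7, 6 → best response Bridge.
Driver C against (Avenue, Tunnel): payoffs 7, 8 → best response Tunnel.
Driver C against (Avenue, Backroad): payoffs 0, 3 → best response Tunnel.
Mutual best responses: (Highway, Backroad, Bridge); (Avenue, Tunnel, Tunnel).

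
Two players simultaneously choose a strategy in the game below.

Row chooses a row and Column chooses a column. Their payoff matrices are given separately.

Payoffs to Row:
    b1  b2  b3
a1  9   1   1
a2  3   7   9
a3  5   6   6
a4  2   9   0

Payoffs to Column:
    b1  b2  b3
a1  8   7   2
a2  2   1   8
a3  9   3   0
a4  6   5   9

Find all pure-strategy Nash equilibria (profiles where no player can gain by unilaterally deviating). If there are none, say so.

(a1, b1), (a2, b3)

For each player, find the best response to each opponent profile; mutual best responses are the pure NE.
Row against b1: payoffs 9, 3, 5, 2 → best response a1.
Row against b2: payoffs 1, 7, 6, 9 → best response a4.
Row against b3: payoffs 1, 9, 6, 0 → best response a2.
Column against a1: payoffs 8, 7, 2 → best response b1.
Column against a2: payoffs 2, 1, 8 → best response b3.
Column against a3: payoffs 9, 3, 0 → best response b1.
Column against a4: payoffs 6, 5, 9 → best response b3.
Mutual best responses: (a1, b1); (a2, b3).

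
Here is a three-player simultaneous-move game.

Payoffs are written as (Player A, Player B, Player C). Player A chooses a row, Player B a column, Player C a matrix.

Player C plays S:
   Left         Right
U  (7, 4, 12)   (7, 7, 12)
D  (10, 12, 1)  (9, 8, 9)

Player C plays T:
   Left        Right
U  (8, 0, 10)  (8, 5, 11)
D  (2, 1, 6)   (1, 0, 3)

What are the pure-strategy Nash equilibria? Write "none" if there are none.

none

For each player, find the best response to each opponent profile; mutual best responses are the pure NE.
Player A against (Left, S): payoffs 7, 10 → best response D.
Player A against (Left, T): payoffs 8, 2 → best response U.
Player A against (Right, S): payoffs 7, 9 → best response D.
Player A against (Right, T): payoffs 8, 1 → best response U.
Player B against (U, S): payoffs 4, 7 → best response Right.
Player B against (U, T): payoffs 0, 5 → best response Right.
Player B against (D, S): payoffs 12, 8 → best response Left.
Player B against (D, T): payoffs 1, 0 → best response Left.
Player C against (U, Left): payoffs 12, 10 → best response S.
Player C against (U, Right): payoffs 12, 11 → best response S.
Player C against (D, Left): payoffs 1, 6 → best response T.
Player C against (D, Right): payoffs 9, 3 → best response S.
No profile is a mutual best response for all players.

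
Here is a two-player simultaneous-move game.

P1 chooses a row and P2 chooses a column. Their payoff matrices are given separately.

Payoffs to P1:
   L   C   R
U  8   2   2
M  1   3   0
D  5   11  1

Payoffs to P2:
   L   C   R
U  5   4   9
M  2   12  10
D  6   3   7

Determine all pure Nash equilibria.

Pure NE: (U, R)

Mark each player's best response to every combination of opponents' strategies; a profile where every player is best-responding is a pure Nash equilibrium.
P1 against L: payoffs 8, 1, 5 → best response U.
P1 against C: payoffs 2, 3, 11 → best response D.
P1 against R: payoffs 2, 0, 1 → best response U.
P2 against U: payoffs 5, 4, 9 → best response R.
P2 against M: payoffs 2, 12, 10 → best response C.
P2 against D: payoffs 6, 3, 7 → best response R.
Mutual best responses: (U, R).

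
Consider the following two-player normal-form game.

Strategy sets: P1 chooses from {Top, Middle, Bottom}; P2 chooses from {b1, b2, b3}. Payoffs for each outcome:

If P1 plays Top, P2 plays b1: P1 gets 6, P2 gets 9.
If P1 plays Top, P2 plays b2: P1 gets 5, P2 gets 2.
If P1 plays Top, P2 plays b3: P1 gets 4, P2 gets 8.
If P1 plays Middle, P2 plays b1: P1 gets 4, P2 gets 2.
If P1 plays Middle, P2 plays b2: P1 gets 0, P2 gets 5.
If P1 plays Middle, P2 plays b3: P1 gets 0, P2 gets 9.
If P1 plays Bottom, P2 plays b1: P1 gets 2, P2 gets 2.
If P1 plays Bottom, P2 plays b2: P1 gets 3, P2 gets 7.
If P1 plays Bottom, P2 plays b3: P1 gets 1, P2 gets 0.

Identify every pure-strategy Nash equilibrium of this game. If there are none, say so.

For each strategy profile, look for a profitable unilateral deviation.
(Top, b1): P1 gets 6, best alternative 4; P2 gets 9, best alternative 8. No profitable deviation — NE.
(Top, b2): P2 can switch to b1 (2 → 9). Not NE.
(Top, b3): P2 can switch to b1 (8 → 9). Not NE.
(Middle, b1): P1 can switch to Top (4 → 6). Not NE.
(Middle, b2): P1 can switch to Top (0 → 5). Not NE.
(Middle, b3): P1 can switch to Top (0 → 4). Not NE.
(Bottom, b1): P1 can switch to Top (2 → 6). Not NE.
(Bottom, b2): P1 can switch to Top (3 → 5). Not NE.
(Bottom, b3): P1 can switch to Top (1 → 4). Not NE.

Pure NE: (Top, b1)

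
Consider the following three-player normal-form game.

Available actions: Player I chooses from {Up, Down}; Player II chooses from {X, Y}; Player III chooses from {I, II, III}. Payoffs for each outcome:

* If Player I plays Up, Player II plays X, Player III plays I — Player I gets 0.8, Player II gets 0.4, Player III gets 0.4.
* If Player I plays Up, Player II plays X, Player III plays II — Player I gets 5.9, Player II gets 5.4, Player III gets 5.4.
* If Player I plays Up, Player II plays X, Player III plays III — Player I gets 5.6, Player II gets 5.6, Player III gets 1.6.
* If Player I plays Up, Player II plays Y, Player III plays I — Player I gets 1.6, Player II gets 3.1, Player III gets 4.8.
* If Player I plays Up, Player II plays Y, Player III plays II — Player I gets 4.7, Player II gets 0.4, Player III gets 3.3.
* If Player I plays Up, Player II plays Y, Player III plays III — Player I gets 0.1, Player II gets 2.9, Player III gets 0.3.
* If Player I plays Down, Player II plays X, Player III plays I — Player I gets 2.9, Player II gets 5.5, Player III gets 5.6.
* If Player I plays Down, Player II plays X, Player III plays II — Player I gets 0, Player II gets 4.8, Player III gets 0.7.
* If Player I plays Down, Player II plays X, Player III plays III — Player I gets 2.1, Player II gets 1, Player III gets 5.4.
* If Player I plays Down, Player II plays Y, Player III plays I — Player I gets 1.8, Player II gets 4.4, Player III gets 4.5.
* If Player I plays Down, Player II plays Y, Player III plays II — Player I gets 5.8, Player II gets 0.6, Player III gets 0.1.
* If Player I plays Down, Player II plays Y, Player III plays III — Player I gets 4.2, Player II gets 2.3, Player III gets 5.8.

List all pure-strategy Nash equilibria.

(Up, X, I): Player I can switch to Down (0.8 → 2.9). Not NE.
(Up, X, II): Player I gets 5.9, best alternative 0; Player II gets 5.4, best alternative 0.4; Player III gets 5.4, best alternative 1.6. No profitable deviation — NE.
(Up, X, III): Player III can switch to II (1.6 → 5.4). Not NE.
(Up, Y, I): Player I can switch to Down (1.6 → 1.8). Not NE.
(Up, Y, II): Player I can switch to Down (4.7 → 5.8). Not NE.
(Up, Y, III): Player I can switch to Down (0.1 → 4.2). Not NE.
(Down, X, I): Player I gets 2.9, best alternative 0.8; Player II gets 5.5, best alternative 4.4; Player III gets 5.6, best alternative 5.4. No profitable deviation — NE.
(Down, X, II): Player I can switch to Up (0 → 5.9). Not NE.
(Down, X, III): Player I can switch to Up (2.1 → 5.6). Not NE.
(Down, Y, I): Player II can switch to X (4.4 → 5.5). Not NE.
(Down, Y, II): Player II can switch to X (0.6 → 4.8). Not NE.
(Down, Y, III): Player I gets 4.2, best alternative 0.1; Player II gets 2.3, best alternative 1; Player III gets 5.8, best alternative 4.5. No profitable deviation — NE.

Pure-strategy Nash equilibria: (Up, X, II); (Down, X, I); (Down, Y, III)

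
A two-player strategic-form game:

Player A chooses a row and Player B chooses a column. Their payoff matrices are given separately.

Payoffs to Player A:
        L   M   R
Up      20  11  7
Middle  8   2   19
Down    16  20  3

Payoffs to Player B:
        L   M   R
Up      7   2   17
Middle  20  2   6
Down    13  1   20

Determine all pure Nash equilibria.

Player A against L: payoffs 20, 8, 16 → best response Up.
Player A against M: payoffs 11, 2, 20 → best response Down.
Player A against R: payoffs 7, 19, 3 → best response Middle.
Player B against Up: payoffs 7, 2, 17 → best response R.
Player B against Middle: payoffs 20, 2, 6 → best response L.
Player B against Down: payoffs 13, 1, 20 → best response R.
No profile is a mutual best response for all players.

none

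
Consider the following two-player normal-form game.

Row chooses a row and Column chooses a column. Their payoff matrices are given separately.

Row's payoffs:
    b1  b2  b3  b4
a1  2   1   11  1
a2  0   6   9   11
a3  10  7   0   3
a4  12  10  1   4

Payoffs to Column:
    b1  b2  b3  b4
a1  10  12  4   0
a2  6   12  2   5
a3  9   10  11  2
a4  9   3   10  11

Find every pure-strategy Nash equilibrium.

For each strategy profile, look for a profitable unilateral deviation.
(a1, b1): Row can switch to a3 (2 → 10). Not NE.
(a1, b2): Row can switch to a2 (1 → 6). Not NE.
(a1, b3): Column can switch to b1 (4 → 10). Not NE.
(a1, b4): Row can switch to a2 (1 → 11). Not NE.
(a2, b1): Row can switch to a1 (0 → 2). Not NE.
(a2, b2): Row can switch to a3 (6 → 7). Not NE.
(The remaining 10 profiles each have a profitable deviation by the same check.)

There is no pure-strategy Nash equilibrium.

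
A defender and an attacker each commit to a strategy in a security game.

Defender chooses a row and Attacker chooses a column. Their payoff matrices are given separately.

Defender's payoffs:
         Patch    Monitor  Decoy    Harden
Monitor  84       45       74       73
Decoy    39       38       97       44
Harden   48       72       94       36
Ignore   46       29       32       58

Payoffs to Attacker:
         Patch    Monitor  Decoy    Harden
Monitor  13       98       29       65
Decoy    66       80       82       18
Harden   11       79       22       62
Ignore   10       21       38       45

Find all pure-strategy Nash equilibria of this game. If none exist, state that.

Pure-strategy Nash equilibria: (Decoy, Decoy); (Harden, Monitor)

Defender against Patch: payoffs 84, 39, 48, 46 → best response Monitor.
Defender against Monitor: payoffs 45, 38, 72, 29 → best response Harden.
Defender against Decoy: payoffs 74, 97, 94, 32 → best response Decoy.
Defender against Harden: payoffs 73, 44, 36, 58 → best response Monitor.
Attacker against Monitor: payoffs 13, 98, 29, 65 → best response Monitor.
Attacker against Decoy: payoffs 66, 80, 82, 18 → best response Decoy.
Attacker against Harden: payoffs 11, 79, 22, 62 → best response Monitor.
Attacker against Ignore: payoffs 10, 21, 38, 45 → best response Harden.
Mutual best responses: (Decoy, Decoy); (Harden, Monitor).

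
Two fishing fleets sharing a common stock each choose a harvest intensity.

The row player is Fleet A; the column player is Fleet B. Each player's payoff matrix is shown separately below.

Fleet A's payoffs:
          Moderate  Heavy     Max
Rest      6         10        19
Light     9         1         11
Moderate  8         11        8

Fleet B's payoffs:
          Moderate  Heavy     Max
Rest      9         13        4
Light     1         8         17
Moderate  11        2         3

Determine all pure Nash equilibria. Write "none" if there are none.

(Rest, Moderate): Fleet A can switch to Light (6 → 9). Not NE.
(Rest, Heavy): Fleet A can switch to Moderate (10 → 11). Not NE.
(Rest, Max): Fleet B can switch to Moderate (4 → 9). Not NE.
(Light, Moderate): Fleet B can switch to Heavy (1 → 8). Not NE.
(Light, Heavy): Fleet A can switch to Rest (1 → 10). Not NE.
(Light, Max): Fleet A can switch to Rest (11 → 19). Not NE.
(Moderate, Moderate): Fleet A can switch to Light (8 → 9). Not NE.
(Moderate, Heavy): Fleet B can switch to Moderate (2 → 11). Not NE.
(Moderate, Max): Fleet A can switch to Rest (8 → 19). Not NE.

No pure-strategy Nash equilibrium.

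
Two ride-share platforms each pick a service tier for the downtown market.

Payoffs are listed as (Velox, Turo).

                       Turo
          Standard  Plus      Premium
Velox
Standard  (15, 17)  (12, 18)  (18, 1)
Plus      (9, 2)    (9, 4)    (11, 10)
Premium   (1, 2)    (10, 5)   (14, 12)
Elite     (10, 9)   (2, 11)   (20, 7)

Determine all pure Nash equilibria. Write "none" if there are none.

Mark each player's best response to every combination of opponents' strategies; a profile where every player is best-responding is a pure Nash equilibrium.
Velox against Standard: payoffs 15, 9, 1, 10 → best response Standard.
Velox against Plus: payoffs 12, 9, 10, 2 → best response Standard.
Velox against Premium: payoffs 18, 11, 14, 20 → best response Elite.
Turo against Standard: payoffs 17, 18, 1 → best response Plus.
Turo against Plus: payoffs 2, 4, 10 → best response Premium.
Turo against Premium: payoffs 2, 5, 12 → best response Premium.
Turo against Elite: payoffs 9, 11, 7 → best response Plus.
Mutual best responses: (Standard, Plus).

Pure NE: (Standard, Plus)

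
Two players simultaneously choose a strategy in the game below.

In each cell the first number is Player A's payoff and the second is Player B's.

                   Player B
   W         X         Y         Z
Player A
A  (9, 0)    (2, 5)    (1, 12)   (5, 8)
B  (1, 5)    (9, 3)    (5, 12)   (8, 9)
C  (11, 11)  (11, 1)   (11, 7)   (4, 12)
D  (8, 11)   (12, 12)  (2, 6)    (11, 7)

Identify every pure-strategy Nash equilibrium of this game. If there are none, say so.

Player A against W: payoffs 9, 1, 11, 8 → best response C.
Player A against X: payoffs 2, 9, 11, 12 → best response D.
Player A against Y: payoffs 1, 5, 11, 2 → best response C.
Player A against Z: payoffs 5, 8, 4, 11 → best response D.
Player B against A: payoffs 0, 5, 12, 8 → best response Y.
Player B against B: payoffs 5, 3, 12, 9 → best response Y.
Player B against C: payoffs 11, 1, 7, 12 → best response Z.
Player B against D: payoffs 11, 12, 6, 7 → best response X.
Mutual best responses: (D, X).

(D, X)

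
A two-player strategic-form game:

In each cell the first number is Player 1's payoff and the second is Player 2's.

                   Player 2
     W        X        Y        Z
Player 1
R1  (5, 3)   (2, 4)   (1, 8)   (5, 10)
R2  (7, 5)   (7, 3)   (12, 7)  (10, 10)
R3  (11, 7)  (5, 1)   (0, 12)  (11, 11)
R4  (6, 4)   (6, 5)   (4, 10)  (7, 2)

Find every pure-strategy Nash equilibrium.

Player 1 against W: payoffs 5, 7, 11, 6 → best response R3.
Player 1 against X: payoffs 2, 7, 5, 6 → best response R2.
Player 1 against Y: payoffs 1, 12, 0, 4 → best response R2.
Player 1 against Z: payoffs 5, 10, 11, 7 → best response R3.
Player 2 against R1: payoffs 3, 4, 8, 10 → best response Z.
Player 2 against R2: payoffs 5, 3, 7, 10 → best response Z.
Player 2 against R3: payoffs 7, 1, 12, 11 → best response Y.
Player 2 against R4: payoffs 4, 5, 10, 2 → best response Y.
No profile is a mutual best response for all players.

There is no pure-strategy Nash equilibrium.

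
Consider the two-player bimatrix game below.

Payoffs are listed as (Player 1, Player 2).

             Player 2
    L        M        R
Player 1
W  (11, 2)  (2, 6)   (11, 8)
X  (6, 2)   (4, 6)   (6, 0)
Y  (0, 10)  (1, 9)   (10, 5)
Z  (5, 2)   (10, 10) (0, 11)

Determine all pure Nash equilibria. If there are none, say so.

Pure NE: (W, R)

Player 1 against L: payoffs 11, 6, 0, 5 → best response W.
Player 1 against M: payoffs 2, 4, 1, 10 → best response Z.
Player 1 against R: payoffs 11, 6, 10, 0 → best response W.
Player 2 against W: payoffs 2, 6, 8 → best response R.
Player 2 against X: payoffs 2, 6, 0 → best response M.
Player 2 against Y: payoffs 10, 9, 5 → best response L.
Player 2 against Z: payoffs 2, 10, 11 → best response R.
Mutual best responses: (W, R).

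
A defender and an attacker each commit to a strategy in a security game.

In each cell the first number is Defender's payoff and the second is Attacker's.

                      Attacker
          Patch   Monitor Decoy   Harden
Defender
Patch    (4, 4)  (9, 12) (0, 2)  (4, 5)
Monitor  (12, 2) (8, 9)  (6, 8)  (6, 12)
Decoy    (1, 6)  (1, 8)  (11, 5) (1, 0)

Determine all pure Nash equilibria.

Check each profile: it is a Nash equilibrium iff no player can strictly gain by switching unilaterally.
(Patch, Patch): Defender can switch to Monitor (4 → 12). Not NE.
(Patch, Monitor): Defender gets 9, best alternative 8; Attacker gets 12, best alternative 5. No profitable deviation — NE.
(Patch, Decoy): Defender can switch to Monitor (0 → 6). Not NE.
(Patch, Harden): Defender can switch to Monitor (4 → 6). Not NE.
(Monitor, Patch): Attacker can switch to Monitor (2 → 9). Not NE.
(Monitor, Monitor): Defender can switch to Patch (8 → 9). Not NE.
(Monitor, Decoy): Defender can switch to Decoy (6 → 11). Not NE.
(Monitor, Harden): Defender gets 6, best alternative 4; Attacker gets 12, best alternative 9. No profitable deviation — NE.
(Decoy, Patch): Defender can switch to Patch (1 → 4). Not NE.
(Decoy, Monitor): Defender can switch to Patch (1 → 9). Not NE.
(Decoy, Decoy): Attacker can switch to Patch (5 → 6). Not NE.
(Decoy, Harden): Defender can switch to Patch (1 → 4). Not NE.

(Patch, Monitor) and (Monitor, Harden)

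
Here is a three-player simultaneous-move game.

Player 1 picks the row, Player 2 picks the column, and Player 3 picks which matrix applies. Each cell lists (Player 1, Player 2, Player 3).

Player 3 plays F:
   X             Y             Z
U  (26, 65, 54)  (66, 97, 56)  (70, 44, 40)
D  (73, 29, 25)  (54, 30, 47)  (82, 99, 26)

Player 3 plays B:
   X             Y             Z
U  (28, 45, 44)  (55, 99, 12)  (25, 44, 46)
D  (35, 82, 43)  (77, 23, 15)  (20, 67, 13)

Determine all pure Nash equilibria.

Pure-strategy Nash equilibria: (U, Y, F) and (D, X, B) and (D, Z, F)

(U, X, F): Player 1 can switch to D (26 → 73). Not NE.
(U, X, B): Player 1 can switch to D (28 → 35). Not NE.
(U, Y, F): Player 1 gets 66, best alternative 54; Player 2 gets 97, best alternative 65; Player 3 gets 56, best alternative 12. No profitable deviation — NE.
(U, Y, B): Player 1 can switch to D (55 → 77). Not NE.
(U, Z, F): Player 1 can switch to D (70 → 82). Not NE.
(U, Z, B): Player 2 can switch to X (44 → 45). Not NE.
(D, X, F): Player 2 can switch to Y (29 → 30). Not NE.
(D, X, B): Player 1 gets 35, best alternative 28; Player 2 gets 82, best alternative 67; Player 3 gets 43, best alternative 25. No profitable deviation — NE.
(D, Y, F): Player 1 can switch to U (54 → 66). Not NE.
(D, Y, B): Player 2 can switch to X (23 → 82). Not NE.
(D, Z, F): Player 1 gets 82, best alternative 70; Player 2 gets 99, best alternative 30; Player 3 gets 26, best alternative 13. No profitable deviation — NE.
(D, Z, B): Player 1 can switch to U (20 → 25). Not NE.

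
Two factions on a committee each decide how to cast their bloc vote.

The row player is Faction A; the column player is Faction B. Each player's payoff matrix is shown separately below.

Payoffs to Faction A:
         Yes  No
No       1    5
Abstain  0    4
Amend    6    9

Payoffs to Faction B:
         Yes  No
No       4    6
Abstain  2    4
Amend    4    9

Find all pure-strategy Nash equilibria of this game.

Pure NE: (Amend, No)

For each strategy profile, look for a profitable unilateral deviation.
(No, Yes): Faction A can switch to Amend (1 → 6). Not NE.
(No, No): Faction A can switch to Amend (5 → 9). Not NE.
(Abstain, Yes): Faction A can switch to No (0 → 1). Not NE.
(Abstain, No): Faction A can switch to No (4 → 5). Not NE.
(Amend, Yes): Faction B can switch to No (4 → 9). Not NE.
(Amend, No): Faction A gets 9, best alternative 5; Faction B gets 9, best alternative 4. No profitable deviation — NE.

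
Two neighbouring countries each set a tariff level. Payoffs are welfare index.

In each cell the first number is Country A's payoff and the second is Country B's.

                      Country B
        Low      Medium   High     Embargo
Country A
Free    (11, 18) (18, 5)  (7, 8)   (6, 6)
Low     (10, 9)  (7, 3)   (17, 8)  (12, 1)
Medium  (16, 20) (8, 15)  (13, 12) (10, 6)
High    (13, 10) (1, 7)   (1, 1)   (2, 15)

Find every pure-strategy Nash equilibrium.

Mark each player's best response to every combination of opponents' strategies; a profile where every player is best-responding is a pure Nash equilibrium.
Country A against Low: payoffs 11, 10, 16, 13 → best response Medium.
Country A against Medium: payoffs 18, 7, 8, 1 → best response Free.
Country A against High: payoffs 7, 17, 13, 1 → best response Low.
Country A against Embargo: payoffs 6, 12, 10, 2 → best response Low.
Country B against Free: payoffs 18, 5, 8, 6 → best response Low.
Country B against Low: payoffs 9, 3, 8, 1 → best response Low.
Country B against Medium: payoffs 20, 15, 12, 6 → best response Low.
Country B against High: payoffs 10, 7, 1, 15 → best response Embargo.
Mutual best responses: (Medium, Low).

The unique pure-strategy Nash equilibrium is (Medium, Low).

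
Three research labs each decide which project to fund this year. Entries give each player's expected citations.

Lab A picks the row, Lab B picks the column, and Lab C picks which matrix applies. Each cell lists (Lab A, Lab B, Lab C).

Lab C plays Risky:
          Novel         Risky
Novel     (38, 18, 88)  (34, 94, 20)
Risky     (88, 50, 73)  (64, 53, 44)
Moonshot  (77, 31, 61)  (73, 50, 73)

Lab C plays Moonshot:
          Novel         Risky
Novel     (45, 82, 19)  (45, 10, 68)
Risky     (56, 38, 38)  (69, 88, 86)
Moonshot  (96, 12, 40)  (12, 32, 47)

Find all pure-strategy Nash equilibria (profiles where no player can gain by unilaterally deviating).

Pure-strategy Nash equilibria: (Risky, Risky, Moonshot) and (Moonshot, Risky, Risky)

For each strategy profile, look for a profitable unilateral deviation.
(Novel, Novel, Risky): Lab A can switch to Risky (38 → 88). Not NE.
(Novel, Novel, Moonshot): Lab A can switch to Risky (45 → 56). Not NE.
(Novel, Risky, Risky): Lab A can switch to Risky (34 → 64). Not NE.
(Novel, Risky, Moonshot): Lab A can switch to Risky (45 → 69). Not NE.
(Risky, Novel, Risky): Lab B can switch to Risky (50 → 53). Not NE.
(Risky, Novel, Moonshot): Lab A can switch to Moonshot (56 → 96). Not NE.
(Risky, Risky, Moonshot): Lab A gets 69, best alternative 45; Lab B gets 88, best alternative 38; Lab C gets 86, best alternative 44. No profitable deviation — NE.
(Moonshot, Risky, Risky): Lab A gets 73, best alternative 64; Lab B gets 50, best alternative 31; Lab C gets 73, best alternative 47. No profitable deviation — NE.
(The remaining 4 profiles each have a profitable deviation by the same check.)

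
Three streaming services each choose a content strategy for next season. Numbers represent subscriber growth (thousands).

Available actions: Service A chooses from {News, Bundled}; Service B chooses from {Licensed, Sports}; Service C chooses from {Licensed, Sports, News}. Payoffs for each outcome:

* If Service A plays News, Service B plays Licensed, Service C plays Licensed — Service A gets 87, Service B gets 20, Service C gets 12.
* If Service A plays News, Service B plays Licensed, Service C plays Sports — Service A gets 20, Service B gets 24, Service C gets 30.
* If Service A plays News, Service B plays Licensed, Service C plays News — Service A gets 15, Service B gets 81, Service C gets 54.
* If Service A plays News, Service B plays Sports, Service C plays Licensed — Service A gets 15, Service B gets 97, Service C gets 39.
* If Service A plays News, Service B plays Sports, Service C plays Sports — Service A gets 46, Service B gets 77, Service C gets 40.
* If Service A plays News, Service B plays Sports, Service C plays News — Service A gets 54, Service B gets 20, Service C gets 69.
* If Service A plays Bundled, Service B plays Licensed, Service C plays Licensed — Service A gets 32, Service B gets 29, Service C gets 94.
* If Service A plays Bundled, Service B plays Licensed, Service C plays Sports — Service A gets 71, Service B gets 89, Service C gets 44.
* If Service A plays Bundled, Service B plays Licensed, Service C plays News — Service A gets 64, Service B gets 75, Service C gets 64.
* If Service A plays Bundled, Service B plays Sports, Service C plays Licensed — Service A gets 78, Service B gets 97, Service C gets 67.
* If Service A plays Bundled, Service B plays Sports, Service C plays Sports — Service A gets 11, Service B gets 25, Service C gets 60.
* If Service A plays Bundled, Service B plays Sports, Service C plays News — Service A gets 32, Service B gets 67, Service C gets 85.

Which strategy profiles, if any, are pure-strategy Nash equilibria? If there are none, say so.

Mark each player's best response to every combination of opponents' strategies; a profile where every player is best-responding is a pure Nash equilibrium.
Service A against (Licensed, Licensed): payoffs 87, 32 → best response News.
Service A against (Licensed, Sports): payoffs 20, 71 → best response Bundled.
Service A against (Licensed, News): payoffs 15, 64 → best response Bundled.
Service A against (Sports, Licensed): payoffs 15, 78 → best response Bundled.
Service A against (Sports, Sports): payoffs 46, 11 → best response News.
Service A against (Sports, News): payoffs 54, 32 → best response News.
Service B against (News, Licensed): payoffs 20, 97 → best response Sports.
Service B against (News, Sports): payoffs 24, 77 → best response Sports.
Service B against (News, News): payoffs 81, 20 → best response Licensed.
Service B against (Bundled, Licensed): payoffs 29, 97 → best response Sports.
Service B against (Bundled, Sports): payoffs 89, 25 → best response Licensed.
Service B against (Bundled, News): payoffs 75, 67 → best response Licensed.
Service C against (News, Licensed): payoffs 12, 30, 54 → best response News.
Service C against (News, Sports): payoffs 39, 40, 69 → best response News.
Service C against (Bundled, Licensed): payoffs 94, 44, 64 → best response Licensed.
Service C against (Bundled, Sports): payoffs 67, 60, 85 → best response News.
No profile is a mutual best response for all players.

This game has no pure Nash equilibrium.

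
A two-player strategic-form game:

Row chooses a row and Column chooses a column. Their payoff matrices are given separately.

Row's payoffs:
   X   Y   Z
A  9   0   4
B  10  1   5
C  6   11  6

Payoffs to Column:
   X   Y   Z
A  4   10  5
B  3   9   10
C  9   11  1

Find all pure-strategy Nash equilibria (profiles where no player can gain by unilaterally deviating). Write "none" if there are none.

For each strategy profile, look for a profitable unilateral deviation.
(A, X): Row can switch to B (9 → 10). Not NE.
(A, Y): Row can switch to B (0 → 1). Not NE.
(A, Z): Row can switch to B (4 → 5). Not NE.
(B, X): Column can switch to Y (3 → 9). Not NE.
(B, Y): Row can switch to C (1 → 11). Not NE.
(B, Z): Row can switch to C (5 → 6). Not NE.
(C, X): Row can switch to A (6 → 9). Not NE.
(C, Y): Row gets 11, best alternative 1; Column gets 11, best alternative 9. No profitable deviation — NE.
(C, Z): Column can switch to X (1 → 9). Not NE.

(C, Y)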